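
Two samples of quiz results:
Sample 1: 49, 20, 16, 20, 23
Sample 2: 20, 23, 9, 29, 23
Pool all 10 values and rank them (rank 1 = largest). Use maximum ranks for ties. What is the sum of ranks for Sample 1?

Sorted (descending): 49, 29, 23, 23, 23, 20, 20, 20, 16, 9
The 3 values of 23 occupy positions 3–5 → each gets rank 5.
The 3 values of 20 occupy positions 6–8 → each gets rank 8.
Sample 1 values → pooled ranks: 49→1, 20→8, 16→9, 20→8, 23→5
Rank sum = 1 + 8 + 9 + 8 + 5 = 31

31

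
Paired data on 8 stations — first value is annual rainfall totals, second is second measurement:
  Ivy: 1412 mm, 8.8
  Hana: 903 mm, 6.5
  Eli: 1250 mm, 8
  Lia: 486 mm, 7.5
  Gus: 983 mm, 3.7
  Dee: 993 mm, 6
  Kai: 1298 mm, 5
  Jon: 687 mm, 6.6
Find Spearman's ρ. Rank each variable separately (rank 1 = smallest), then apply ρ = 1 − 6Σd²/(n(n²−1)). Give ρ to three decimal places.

Ranks of variable 1: 8, 3, 6, 1, 4, 5, 7, 2
Ranks of variable 2: 8, 4, 7, 6, 1, 3, 2, 5
d = r₁ − r₂: 0, -1, -1, -5, 3, 2, 5, -3
d²: 0, 1, 1, 25, 9, 4, 25, 9; Σd² = 74
ρ = 1 − 6·74/(8·63) = 1 − 444/504 = 0.119

0.119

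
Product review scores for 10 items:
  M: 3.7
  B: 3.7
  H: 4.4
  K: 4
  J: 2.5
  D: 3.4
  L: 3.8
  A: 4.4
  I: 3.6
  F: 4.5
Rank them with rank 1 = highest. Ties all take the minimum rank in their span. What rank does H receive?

2

Sorted (descending): 4.5, 4.4, 4.4, 4, 3.8, 3.7, 3.7, 3.6, 3.4, 2.5
The 2 values of 4.4 occupy positions 2–3 → each gets rank 2.
The 2 values of 3.7 occupy positions 6–7 → each gets rank 6.
H has value 4.4 → rank 2.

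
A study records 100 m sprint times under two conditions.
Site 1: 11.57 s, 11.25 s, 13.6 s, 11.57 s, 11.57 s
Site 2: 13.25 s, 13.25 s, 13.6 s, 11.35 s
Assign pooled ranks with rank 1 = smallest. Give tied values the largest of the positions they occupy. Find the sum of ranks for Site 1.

25

Sorted (ascending): 11.25, 11.35, 11.57, 11.57, 11.57, 13.25, 13.25, 13.6, 13.6
The 3 values of 11.57 occupy positions 3–5 → each gets rank 5.
The 2 values of 13.25 occupy positions 6–7 → each gets rank 7.
The 2 values of 13.6 occupy positions 8–9 → each gets rank 9.
Site 1 values → pooled ranks: 11.57→5, 11.25→1, 13.6→9, 11.57→5, 11.57→5
Rank sum = 5 + 1 + 9 + 5 + 5 = 25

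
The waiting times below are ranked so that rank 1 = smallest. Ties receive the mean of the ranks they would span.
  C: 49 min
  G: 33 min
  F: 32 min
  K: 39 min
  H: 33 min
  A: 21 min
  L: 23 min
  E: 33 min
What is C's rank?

Sorted (ascending): 21, 23, 32, 33, 33, 33, 39, 49
The 3 values of 33 occupy positions 4–6 → average rank 5.
C has value 49 min → rank 8.

8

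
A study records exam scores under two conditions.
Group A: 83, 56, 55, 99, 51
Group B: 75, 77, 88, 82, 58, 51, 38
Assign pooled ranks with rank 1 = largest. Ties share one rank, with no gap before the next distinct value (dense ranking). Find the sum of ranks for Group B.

Sorted (descending): 99, 88, 83, 82, 77, 75, 58, 56, 55, 51, 51, 38
The 2 values of 51 share dense rank 10.
Remaining distinct values take the next consecutive integers.
Group B values → pooled ranks: 75→6, 77→5, 88→2, 82→4, 58→7, 51→10, 38→11
Rank sum = 6 + 5 + 2 + 4 + 7 + 10 + 11 = 45

45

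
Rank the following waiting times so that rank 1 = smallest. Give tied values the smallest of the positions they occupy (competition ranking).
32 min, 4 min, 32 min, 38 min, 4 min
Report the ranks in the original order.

Sorted (ascending): 4, 4, 32, 32, 38
The 2 values of 4 occupy positions 1–2 → each gets rank 1.
The 2 values of 32 occupy positions 3–4 → each gets rank 3.

3, 1, 3, 5, 1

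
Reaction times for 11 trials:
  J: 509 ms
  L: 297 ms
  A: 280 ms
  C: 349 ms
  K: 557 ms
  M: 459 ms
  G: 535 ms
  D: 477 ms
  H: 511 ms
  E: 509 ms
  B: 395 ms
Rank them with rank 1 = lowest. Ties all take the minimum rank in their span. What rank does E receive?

Sorted (ascending): 280, 297, 349, 395, 459, 477, 509, 509, 511, 535, 557
The 2 values of 509 occupy positions 7–8 → each gets rank 7.
E has value 509 ms → rank 7.

7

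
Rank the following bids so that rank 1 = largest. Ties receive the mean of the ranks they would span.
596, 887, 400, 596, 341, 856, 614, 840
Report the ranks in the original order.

5.5, 1, 7, 5.5, 8, 2, 4, 3

Sorted (descending): 887, 856, 840, 614, 596, 596, 400, 341
The 2 values of 596 occupy positions 5–6 → average rank (5+6)/2 = 5.5.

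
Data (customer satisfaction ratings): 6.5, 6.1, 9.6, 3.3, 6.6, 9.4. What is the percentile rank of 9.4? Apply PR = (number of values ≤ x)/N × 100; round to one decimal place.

N = 6.
Strictly below 9.4: 4. Equal to 9.4: 1.
PR = 5/6 × 100 = 83.3

83.3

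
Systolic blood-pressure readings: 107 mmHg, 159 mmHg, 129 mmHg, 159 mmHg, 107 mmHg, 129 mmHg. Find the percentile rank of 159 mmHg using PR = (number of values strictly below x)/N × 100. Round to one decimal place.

66.7

N = 6.
Strictly below 159: 4. Equal to 159: 2.
PR = 4/6 × 100 = 66.7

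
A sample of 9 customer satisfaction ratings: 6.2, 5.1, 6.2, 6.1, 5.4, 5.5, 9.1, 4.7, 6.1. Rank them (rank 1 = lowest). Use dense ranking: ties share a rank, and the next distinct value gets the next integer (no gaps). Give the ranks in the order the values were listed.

6, 2, 6, 5, 3, 4, 7, 1, 5

Sorted (ascending): 4.7, 5.1, 5.4, 5.5, 6.1, 6.1, 6.2, 6.2, 9.1
The 2 values of 6.1 share dense rank 5.
The 2 values of 6.2 share dense rank 6.
Remaining distinct values take the next consecutive integers.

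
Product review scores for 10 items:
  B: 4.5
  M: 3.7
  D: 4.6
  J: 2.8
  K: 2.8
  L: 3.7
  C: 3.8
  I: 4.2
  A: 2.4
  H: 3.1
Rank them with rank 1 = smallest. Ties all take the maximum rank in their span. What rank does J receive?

Sorted (ascending): 2.4, 2.8, 2.8, 3.1, 3.7, 3.7, 3.8, 4.2, 4.5, 4.6
The 2 values of 2.8 occupy positions 2–3 → each gets rank 3.
The 2 values of 3.7 occupy positions 5–6 → each gets rank 6.
J has value 2.8 → rank 3.

3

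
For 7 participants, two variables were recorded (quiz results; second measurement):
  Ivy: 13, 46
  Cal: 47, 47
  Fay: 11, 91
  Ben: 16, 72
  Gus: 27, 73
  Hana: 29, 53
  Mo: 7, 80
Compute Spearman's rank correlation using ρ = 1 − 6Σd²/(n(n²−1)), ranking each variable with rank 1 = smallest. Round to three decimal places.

-0.571

Ranks of variable 1: 3, 7, 2, 4, 5, 6, 1
Ranks of variable 2: 1, 2, 7, 4, 5, 3, 6
d = r₁ − r₂: 2, 5, -5, 0, 0, 3, -5
d²: 4, 25, 25, 0, 0, 9, 25; Σd² = 88
ρ = 1 − 6·88/(7·48) = 1 − 528/336 = -0.571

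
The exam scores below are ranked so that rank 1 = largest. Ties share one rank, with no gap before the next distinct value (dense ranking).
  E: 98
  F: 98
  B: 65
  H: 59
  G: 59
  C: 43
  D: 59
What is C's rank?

Sorted (descending): 98, 98, 65, 59, 59, 59, 43
The 2 values of 98 share dense rank 1.
The 3 values of 59 share dense rank 3.
Remaining distinct values take the next consecutive integers.
C has value 43 → rank 4.

4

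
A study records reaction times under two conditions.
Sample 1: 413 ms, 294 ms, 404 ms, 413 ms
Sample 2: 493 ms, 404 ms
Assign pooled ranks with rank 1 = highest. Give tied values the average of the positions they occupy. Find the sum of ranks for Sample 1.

15.5

Sorted (descending): 493, 413, 413, 404, 404, 294
The 2 values of 413 occupy positions 2–3 → average rank (2+3)/2 = 2.5.
The 2 values of 404 occupy positions 4–5 → average rank (4+5)/2 = 4.5.
Sample 1 values → pooled ranks: 413→2.5, 294→6, 404→4.5, 413→2.5
Rank sum = 2.5 + 6 + 4.5 + 2.5 = 15.5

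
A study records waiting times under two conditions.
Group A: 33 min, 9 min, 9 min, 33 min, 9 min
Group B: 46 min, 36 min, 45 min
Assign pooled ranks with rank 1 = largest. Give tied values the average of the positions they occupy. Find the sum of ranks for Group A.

Sorted (descending): 46, 45, 36, 33, 33, 9, 9, 9
The 2 values of 33 occupy positions 4–5 → average rank (4+5)/2 = 4.5.
The 3 values of 9 occupy positions 6–8 → average rank 7.
Group A values → pooled ranks: 33→4.5, 9→7, 9→7, 33→4.5, 9→7
Rank sum = 4.5 + 7 + 7 + 4.5 + 7 = 30

30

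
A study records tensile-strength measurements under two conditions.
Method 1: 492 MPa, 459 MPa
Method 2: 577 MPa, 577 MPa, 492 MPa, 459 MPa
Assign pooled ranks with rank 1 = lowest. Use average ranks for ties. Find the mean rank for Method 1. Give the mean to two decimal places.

Sorted (ascending): 459, 459, 492, 492, 577, 577
The 2 values of 459 occupy positions 1–2 → average rank (1+2)/2 = 1.5.
The 2 values of 492 occupy positions 3–4 → average rank (3+4)/2 = 3.5.
The 2 values of 577 occupy positions 5–6 → average rank (5+6)/2 = 5.5.
Method 1 values → pooled ranks: 492→3.5, 459→1.5
Mean rank = (3.5 + 1.5) / 2 = 2.50

2.50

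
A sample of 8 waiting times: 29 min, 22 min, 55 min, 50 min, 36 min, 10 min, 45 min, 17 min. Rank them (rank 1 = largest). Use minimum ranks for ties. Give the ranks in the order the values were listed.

5, 6, 1, 2, 4, 8, 3, 7

Sorted (descending): 55, 50, 45, 36, 29, 22, 17, 10
No ties — each value takes its position as its rank.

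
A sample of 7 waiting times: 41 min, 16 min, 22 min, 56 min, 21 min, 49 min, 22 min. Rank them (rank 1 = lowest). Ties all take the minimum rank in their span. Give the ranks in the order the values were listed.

5, 1, 3, 7, 2, 6, 3

Sorted (ascending): 16, 21, 22, 22, 41, 49, 56
The 2 values of 22 occupy positions 3–4 → each gets rank 3.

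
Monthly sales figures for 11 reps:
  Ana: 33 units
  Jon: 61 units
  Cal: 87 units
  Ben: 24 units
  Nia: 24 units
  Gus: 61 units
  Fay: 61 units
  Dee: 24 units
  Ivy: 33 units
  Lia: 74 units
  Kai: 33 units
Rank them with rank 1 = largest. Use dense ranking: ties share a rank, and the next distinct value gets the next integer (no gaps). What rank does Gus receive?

3

Sorted (descending): 87, 74, 61, 61, 61, 33, 33, 33, 24, 24, 24
The 3 values of 61 share dense rank 3.
The 3 values of 33 share dense rank 4.
The 3 values of 24 share dense rank 5.
Remaining distinct values take the next consecutive integers.
Gus has value 61 units → rank 3.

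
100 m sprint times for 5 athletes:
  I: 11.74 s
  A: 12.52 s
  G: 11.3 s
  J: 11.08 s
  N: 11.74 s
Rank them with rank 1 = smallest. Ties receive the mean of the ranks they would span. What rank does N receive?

Sorted (ascending): 11.08, 11.3, 11.74, 11.74, 12.52
The 2 values of 11.74 occupy positions 3–4 → average rank (3+4)/2 = 3.5.
N has value 11.74 s → rank 3.5.

3.5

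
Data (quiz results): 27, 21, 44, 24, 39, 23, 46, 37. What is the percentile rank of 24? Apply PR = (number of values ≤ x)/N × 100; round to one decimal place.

N = 8.
Strictly below 24: 2. Equal to 24: 1.
PR = 3/8 × 100 = 37.5

37.5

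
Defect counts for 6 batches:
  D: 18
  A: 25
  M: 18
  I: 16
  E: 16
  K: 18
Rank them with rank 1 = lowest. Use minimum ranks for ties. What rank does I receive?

1

Sorted (ascending): 16, 16, 18, 18, 18, 25
The 2 values of 16 occupy positions 1–2 → each gets rank 1.
The 3 values of 18 occupy positions 3–5 → each gets rank 3.
I has value 16 → rank 1.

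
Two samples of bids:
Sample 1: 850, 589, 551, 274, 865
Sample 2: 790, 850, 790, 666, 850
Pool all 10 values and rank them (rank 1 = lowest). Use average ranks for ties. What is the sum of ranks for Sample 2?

31

Sorted (ascending): 274, 551, 589, 666, 790, 790, 850, 850, 850, 865
The 2 values of 790 occupy positions 5–6 → average rank (5+6)/2 = 5.5.
The 3 values of 850 occupy positions 7–9 → average rank 8.
Sample 2 values → pooled ranks: 790→5.5, 850→8, 790→5.5, 666→4, 850→8
Rank sum = 5.5 + 8 + 5.5 + 4 + 8 = 31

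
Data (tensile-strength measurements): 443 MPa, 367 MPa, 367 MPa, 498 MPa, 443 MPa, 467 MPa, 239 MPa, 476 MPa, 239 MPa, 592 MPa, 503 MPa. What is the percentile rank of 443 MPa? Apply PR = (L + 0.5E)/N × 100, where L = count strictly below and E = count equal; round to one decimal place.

N = 11.
Strictly below 443: 4. Equal to 443: 2.
PR = (4 + 0.5·2)/11 × 100 = 45.5

45.5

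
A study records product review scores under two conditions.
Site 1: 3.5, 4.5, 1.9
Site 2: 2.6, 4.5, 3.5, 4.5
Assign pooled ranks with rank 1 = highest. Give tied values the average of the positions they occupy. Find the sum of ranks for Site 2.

14.5

Sorted (descending): 4.5, 4.5, 4.5, 3.5, 3.5, 2.6, 1.9
The 3 values of 4.5 occupy positions 1–3 → average rank 2.
The 2 values of 3.5 occupy positions 4–5 → average rank (4+5)/2 = 4.5.
Site 2 values → pooled ranks: 2.6→6, 4.5→2, 3.5→4.5, 4.5→2
Rank sum = 6 + 2 + 4.5 + 2 = 14.5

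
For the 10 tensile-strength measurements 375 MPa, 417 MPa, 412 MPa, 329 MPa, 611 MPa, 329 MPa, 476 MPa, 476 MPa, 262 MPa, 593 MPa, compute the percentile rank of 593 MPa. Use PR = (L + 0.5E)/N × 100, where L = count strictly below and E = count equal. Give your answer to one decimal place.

N = 10.
Strictly below 593: 8. Equal to 593: 1.
PR = (8 + 0.5·1)/10 × 100 = 85.0

85.0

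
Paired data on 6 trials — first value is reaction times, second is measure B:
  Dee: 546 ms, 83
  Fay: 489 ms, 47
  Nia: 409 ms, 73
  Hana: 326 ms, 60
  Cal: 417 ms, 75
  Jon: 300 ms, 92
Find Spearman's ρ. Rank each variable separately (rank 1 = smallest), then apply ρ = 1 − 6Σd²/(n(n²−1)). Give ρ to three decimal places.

Ranks of variable 1: 6, 5, 3, 2, 4, 1
Ranks of variable 2: 5, 1, 3, 2, 4, 6
d = r₁ − r₂: 1, 4, 0, 0, 0, -5
d²: 1, 16, 0, 0, 0, 25; Σd² = 42
ρ = 1 − 6·42/(6·35) = 1 − 252/210 = -0.200

-0.200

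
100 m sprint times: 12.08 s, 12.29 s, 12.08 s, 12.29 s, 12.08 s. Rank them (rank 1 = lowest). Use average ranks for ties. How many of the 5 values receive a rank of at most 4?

3

Sorted (ascending): 12.08, 12.08, 12.08, 12.29, 12.29
The 3 values of 12.08 occupy positions 1–3 → average rank 2.
The 2 values of 12.29 occupy positions 4–5 → average rank (4+5)/2 = 4.5.
Ranks ≤ 4: {2, 2, 2} → 3 values.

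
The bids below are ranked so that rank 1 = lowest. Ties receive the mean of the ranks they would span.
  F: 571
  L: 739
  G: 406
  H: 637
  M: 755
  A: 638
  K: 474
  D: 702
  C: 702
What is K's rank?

2

Sorted (ascending): 406, 474, 571, 637, 638, 702, 702, 739, 755
The 2 values of 702 occupy positions 6–7 → average rank (6+7)/2 = 6.5.
K has value 474 → rank 2.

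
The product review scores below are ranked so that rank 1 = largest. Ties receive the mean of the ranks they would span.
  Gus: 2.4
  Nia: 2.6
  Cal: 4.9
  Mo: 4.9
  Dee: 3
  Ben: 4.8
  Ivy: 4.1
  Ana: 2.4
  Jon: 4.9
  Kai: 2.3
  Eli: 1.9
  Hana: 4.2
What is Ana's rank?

Sorted (descending): 4.9, 4.9, 4.9, 4.8, 4.2, 4.1, 3, 2.6, 2.4, 2.4, 2.3, 1.9
The 3 values of 4.9 occupy positions 1–3 → average rank 2.
The 2 values of 2.4 occupy positions 9–10 → average rank (9+10)/2 = 9.5.
Ana has value 2.4 → rank 9.5.

9.5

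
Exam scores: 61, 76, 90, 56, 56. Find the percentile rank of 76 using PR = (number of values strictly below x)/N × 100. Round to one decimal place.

N = 5.
Strictly below 76: 3. Equal to 76: 1.
PR = 3/5 × 100 = 60.0

60.0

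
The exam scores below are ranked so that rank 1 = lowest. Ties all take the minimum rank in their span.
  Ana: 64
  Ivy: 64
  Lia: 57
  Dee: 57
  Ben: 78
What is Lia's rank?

1

Sorted (ascending): 57, 57, 64, 64, 78
The 2 values of 57 occupy positions 1–2 → each gets rank 1.
The 2 values of 64 occupy positions 3–4 → each gets rank 3.
Lia has value 57 → rank 1.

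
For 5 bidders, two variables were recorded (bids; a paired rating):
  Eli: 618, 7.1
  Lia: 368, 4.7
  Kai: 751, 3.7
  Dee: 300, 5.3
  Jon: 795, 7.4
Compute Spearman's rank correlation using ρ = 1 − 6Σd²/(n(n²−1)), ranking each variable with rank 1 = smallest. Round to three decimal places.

0.300

Ranks of variable 1: 3, 2, 4, 1, 5
Ranks of variable 2: 4, 2, 1, 3, 5
d = r₁ − r₂: -1, 0, 3, -2, 0
d²: 1, 0, 9, 4, 0; Σd² = 14
ρ = 1 − 6·14/(5·24) = 1 − 84/120 = 0.300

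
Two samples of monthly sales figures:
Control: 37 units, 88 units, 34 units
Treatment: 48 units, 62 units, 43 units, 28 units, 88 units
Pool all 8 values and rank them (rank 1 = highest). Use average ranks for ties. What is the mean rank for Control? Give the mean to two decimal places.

4.83

Sorted (descending): 88, 88, 62, 48, 43, 37, 34, 28
The 2 values of 88 occupy positions 1–2 → average rank (1+2)/2 = 1.5.
Control values → pooled ranks: 37→6, 88→1.5, 34→7
Mean rank = (6 + 1.5 + 7) / 3 = 4.83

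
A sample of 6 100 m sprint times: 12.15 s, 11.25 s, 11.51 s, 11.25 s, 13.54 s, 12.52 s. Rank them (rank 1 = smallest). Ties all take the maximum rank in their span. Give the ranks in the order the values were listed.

Sorted (ascending): 11.25, 11.25, 11.51, 12.15, 12.52, 13.54
The 2 values of 11.25 occupy positions 1–2 → each gets rank 2.

4, 2, 3, 2, 6, 5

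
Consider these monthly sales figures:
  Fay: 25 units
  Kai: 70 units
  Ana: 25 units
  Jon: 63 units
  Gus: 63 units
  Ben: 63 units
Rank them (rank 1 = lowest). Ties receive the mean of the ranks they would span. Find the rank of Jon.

4

Sorted (ascending): 25, 25, 63, 63, 63, 70
The 2 values of 25 occupy positions 1–2 → average rank (1+2)/2 = 1.5.
The 3 values of 63 occupy positions 3–5 → average rank 4.
Jon has value 63 units → rank 4.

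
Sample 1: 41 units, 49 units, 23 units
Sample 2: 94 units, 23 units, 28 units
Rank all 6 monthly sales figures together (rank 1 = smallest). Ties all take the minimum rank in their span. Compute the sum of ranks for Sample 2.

10

Sorted (ascending): 23, 23, 28, 41, 49, 94
The 2 values of 23 occupy positions 1–2 → each gets rank 1.
Sample 2 values → pooled ranks: 94→6, 23→1, 28→3
Rank sum = 6 + 1 + 3 = 10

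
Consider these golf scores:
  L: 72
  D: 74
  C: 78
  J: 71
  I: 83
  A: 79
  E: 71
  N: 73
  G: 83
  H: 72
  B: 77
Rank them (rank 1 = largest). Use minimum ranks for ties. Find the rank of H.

Sorted (descending): 83, 83, 79, 78, 77, 74, 73, 72, 72, 71, 71
The 2 values of 83 occupy positions 1–2 → each gets rank 1.
The 2 values of 72 occupy positions 8–9 → each gets rank 8.
The 2 values of 71 occupy positions 10–11 → each gets rank 10.
H has value 72 → rank 8.

8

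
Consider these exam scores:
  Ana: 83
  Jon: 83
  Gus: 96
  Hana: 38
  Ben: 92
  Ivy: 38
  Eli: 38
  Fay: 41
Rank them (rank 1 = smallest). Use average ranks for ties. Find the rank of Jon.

Sorted (ascending): 38, 38, 38, 41, 83, 83, 92, 96
The 3 values of 38 occupy positions 1–3 → average rank 2.
The 2 values of 83 occupy positions 5–6 → average rank (5+6)/2 = 5.5.
Jon has value 83 → rank 5.5.

5.5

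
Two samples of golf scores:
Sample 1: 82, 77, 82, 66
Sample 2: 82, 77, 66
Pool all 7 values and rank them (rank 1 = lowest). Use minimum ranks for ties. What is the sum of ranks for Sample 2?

Sorted (ascending): 66, 66, 77, 77, 82, 82, 82
The 2 values of 66 occupy positions 1–2 → each gets rank 1.
The 2 values of 77 occupy positions 3–4 → each gets rank 3.
The 3 values of 82 occupy positions 5–7 → each gets rank 5.
Sample 2 values → pooled ranks: 82→5, 77→3, 66→1
Rank sum = 5 + 3 + 1 = 9

9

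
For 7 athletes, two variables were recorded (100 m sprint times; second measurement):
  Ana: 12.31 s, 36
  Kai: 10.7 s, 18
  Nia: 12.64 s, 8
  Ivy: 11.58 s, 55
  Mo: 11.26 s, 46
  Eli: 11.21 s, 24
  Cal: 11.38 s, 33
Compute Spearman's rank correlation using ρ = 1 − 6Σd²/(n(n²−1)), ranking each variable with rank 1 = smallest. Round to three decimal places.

0.071

Ranks of variable 1: 6, 1, 7, 5, 3, 2, 4
Ranks of variable 2: 5, 2, 1, 7, 6, 3, 4
d = r₁ − r₂: 1, -1, 6, -2, -3, -1, 0
d²: 1, 1, 36, 4, 9, 1, 0; Σd² = 52
ρ = 1 − 6·52/(7·48) = 1 − 312/336 = 0.071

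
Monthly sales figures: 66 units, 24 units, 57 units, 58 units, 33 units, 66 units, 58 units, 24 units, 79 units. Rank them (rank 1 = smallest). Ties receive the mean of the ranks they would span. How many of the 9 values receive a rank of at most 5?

Sorted (ascending): 24, 24, 33, 57, 58, 58, 66, 66, 79
The 2 values of 24 occupy positions 1–2 → average rank (1+2)/2 = 1.5.
The 2 values of 58 occupy positions 5–6 → average rank (5+6)/2 = 5.5.
The 2 values of 66 occupy positions 7–8 → average rank (7+8)/2 = 7.5.
Ranks ≤ 5: {1.5, 1.5, 3, 4} → 4 values.

4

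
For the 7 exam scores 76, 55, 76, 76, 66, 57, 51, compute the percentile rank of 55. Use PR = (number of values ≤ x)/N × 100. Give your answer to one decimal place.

28.6

N = 7.
Strictly below 55: 1. Equal to 55: 1.
PR = 2/7 × 100 = 28.6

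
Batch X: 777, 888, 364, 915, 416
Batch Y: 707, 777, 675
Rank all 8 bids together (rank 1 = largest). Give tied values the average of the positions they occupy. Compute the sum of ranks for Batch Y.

14.5

Sorted (descending): 915, 888, 777, 777, 707, 675, 416, 364
The 2 values of 777 occupy positions 3–4 → average rank (3+4)/2 = 3.5.
Batch Y values → pooled ranks: 707→5, 777→3.5, 675→6
Rank sum = 5 + 3.5 + 6 = 14.5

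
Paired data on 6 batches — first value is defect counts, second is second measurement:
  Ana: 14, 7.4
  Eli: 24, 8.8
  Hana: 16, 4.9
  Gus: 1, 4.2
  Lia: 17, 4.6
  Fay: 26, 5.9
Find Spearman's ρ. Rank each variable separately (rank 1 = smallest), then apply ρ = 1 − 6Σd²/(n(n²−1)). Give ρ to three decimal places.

0.486

Ranks of variable 1: 2, 5, 3, 1, 4, 6
Ranks of variable 2: 5, 6, 3, 1, 2, 4
d = r₁ − r₂: -3, -1, 0, 0, 2, 2
d²: 9, 1, 0, 0, 4, 4; Σd² = 18
ρ = 1 − 6·18/(6·35) = 1 − 108/210 = 0.486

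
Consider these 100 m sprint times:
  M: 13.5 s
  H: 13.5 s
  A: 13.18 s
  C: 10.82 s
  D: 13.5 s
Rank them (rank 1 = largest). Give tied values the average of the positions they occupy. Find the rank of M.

Sorted (descending): 13.5, 13.5, 13.5, 13.18, 10.82
The 3 values of 13.5 occupy positions 1–3 → average rank 2.
M has value 13.5 s → rank 2.

2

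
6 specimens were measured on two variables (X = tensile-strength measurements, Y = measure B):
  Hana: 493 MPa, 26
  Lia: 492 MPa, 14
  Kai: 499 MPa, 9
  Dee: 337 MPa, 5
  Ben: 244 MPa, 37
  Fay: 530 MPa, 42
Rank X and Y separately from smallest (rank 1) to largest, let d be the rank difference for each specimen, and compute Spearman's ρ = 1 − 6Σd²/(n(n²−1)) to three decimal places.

0.257

Ranks of variable 1: 4, 3, 5, 2, 1, 6
Ranks of variable 2: 4, 3, 2, 1, 5, 6
d = r₁ − r₂: 0, 0, 3, 1, -4, 0
d²: 0, 0, 9, 1, 16, 0; Σd² = 26
ρ = 1 − 6·26/(6·35) = 1 − 156/210 = 0.257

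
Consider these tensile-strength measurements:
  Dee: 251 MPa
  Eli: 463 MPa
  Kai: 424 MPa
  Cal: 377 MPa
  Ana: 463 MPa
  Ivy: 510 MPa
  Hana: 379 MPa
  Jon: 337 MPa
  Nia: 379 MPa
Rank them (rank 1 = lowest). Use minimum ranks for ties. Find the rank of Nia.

4

Sorted (ascending): 251, 337, 377, 379, 379, 424, 463, 463, 510
The 2 values of 379 occupy positions 4–5 → each gets rank 4.
The 2 values of 463 occupy positions 7–8 → each gets rank 7.
Nia has value 379 MPa → rank 4.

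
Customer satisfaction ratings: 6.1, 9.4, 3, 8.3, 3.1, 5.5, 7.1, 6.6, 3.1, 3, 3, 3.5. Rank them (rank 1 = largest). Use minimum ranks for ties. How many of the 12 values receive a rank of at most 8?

9

Sorted (descending): 9.4, 8.3, 7.1, 6.6, 6.1, 5.5, 3.5, 3.1, 3.1, 3, 3, 3
The 2 values of 3.1 occupy positions 8–9 → each gets rank 8.
The 3 values of 3 occupy positions 10–12 → each gets rank 10.
Ranks ≤ 8: {1, 2, 3, 4, 5, 6, 7, 8, 8} → 9 values.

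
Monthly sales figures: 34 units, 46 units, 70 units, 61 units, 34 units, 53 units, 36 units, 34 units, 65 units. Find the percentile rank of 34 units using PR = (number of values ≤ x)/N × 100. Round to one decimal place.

N = 9.
Strictly below 34: 0. Equal to 34: 3.
PR = 3/9 × 100 = 33.3

33.3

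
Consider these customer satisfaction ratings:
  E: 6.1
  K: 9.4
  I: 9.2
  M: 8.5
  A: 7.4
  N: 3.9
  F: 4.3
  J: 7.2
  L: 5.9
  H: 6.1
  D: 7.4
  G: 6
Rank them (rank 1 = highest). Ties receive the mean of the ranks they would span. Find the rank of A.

Sorted (descending): 9.4, 9.2, 8.5, 7.4, 7.4, 7.2, 6.1, 6.1, 6, 5.9, 4.3, 3.9
The 2 values of 7.4 occupy positions 4–5 → average rank (4+5)/2 = 4.5.
The 2 values of 6.1 occupy positions 7–8 → average rank (7+8)/2 = 7.5.
A has value 7.4 → rank 4.5.

4.5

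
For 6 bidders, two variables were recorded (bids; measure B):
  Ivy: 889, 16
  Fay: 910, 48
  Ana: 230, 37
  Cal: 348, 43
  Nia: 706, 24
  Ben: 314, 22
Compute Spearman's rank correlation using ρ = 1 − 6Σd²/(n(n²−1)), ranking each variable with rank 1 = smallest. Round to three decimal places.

Ranks of variable 1: 5, 6, 1, 3, 4, 2
Ranks of variable 2: 1, 6, 4, 5, 3, 2
d = r₁ − r₂: 4, 0, -3, -2, 1, 0
d²: 16, 0, 9, 4, 1, 0; Σd² = 30
ρ = 1 − 6·30/(6·35) = 1 − 180/210 = 0.143

0.143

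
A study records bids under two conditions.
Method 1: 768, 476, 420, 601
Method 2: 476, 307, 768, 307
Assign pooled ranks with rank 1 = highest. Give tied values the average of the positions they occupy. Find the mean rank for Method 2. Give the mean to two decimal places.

5.25

Sorted (descending): 768, 768, 601, 476, 476, 420, 307, 307
The 2 values of 768 occupy positions 1–2 → average rank (1+2)/2 = 1.5.
The 2 values of 476 occupy positions 4–5 → average rank (4+5)/2 = 4.5.
The 2 values of 307 occupy positions 7–8 → average rank (7+8)/2 = 7.5.
Method 2 values → pooled ranks: 476→4.5, 307→7.5, 768→1.5, 307→7.5
Mean rank = (4.5 + 7.5 + 1.5 + 7.5) / 4 = 5.25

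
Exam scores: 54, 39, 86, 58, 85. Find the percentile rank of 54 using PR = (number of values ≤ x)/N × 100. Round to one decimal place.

40.0

N = 5.
Strictly below 54: 1. Equal to 54: 1.
PR = 2/5 × 100 = 40.0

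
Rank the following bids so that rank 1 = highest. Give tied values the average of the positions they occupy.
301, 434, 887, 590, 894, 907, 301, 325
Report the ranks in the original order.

Sorted (descending): 907, 894, 887, 590, 434, 325, 301, 301
The 2 values of 301 occupy positions 7–8 → average rank (7+8)/2 = 7.5.

7.5, 5, 3, 4, 2, 1, 7.5, 6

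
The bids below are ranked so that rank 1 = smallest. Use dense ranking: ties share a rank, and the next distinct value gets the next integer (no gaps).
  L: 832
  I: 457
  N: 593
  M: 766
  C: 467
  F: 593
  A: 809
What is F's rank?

3

Sorted (ascending): 457, 467, 593, 593, 766, 809, 832
The 2 values of 593 share dense rank 3.
Remaining distinct values take the next consecutive integers.
F has value 593 → rank 3.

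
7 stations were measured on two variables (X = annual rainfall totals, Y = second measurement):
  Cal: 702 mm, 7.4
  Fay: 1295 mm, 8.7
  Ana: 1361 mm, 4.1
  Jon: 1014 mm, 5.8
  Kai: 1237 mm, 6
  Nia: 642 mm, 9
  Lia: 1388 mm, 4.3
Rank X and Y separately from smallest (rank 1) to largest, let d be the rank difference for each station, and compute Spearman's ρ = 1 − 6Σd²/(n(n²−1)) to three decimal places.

Ranks of variable 1: 2, 5, 6, 3, 4, 1, 7
Ranks of variable 2: 5, 6, 1, 3, 4, 7, 2
d = r₁ − r₂: -3, -1, 5, 0, 0, -6, 5
d²: 9, 1, 25, 0, 0, 36, 25; Σd² = 96
ρ = 1 − 6·96/(7·48) = 1 − 576/336 = -0.714

-0.714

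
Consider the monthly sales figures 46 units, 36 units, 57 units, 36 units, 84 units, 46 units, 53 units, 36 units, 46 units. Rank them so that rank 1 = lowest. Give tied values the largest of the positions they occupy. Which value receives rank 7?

Sorted (ascending): 36, 36, 36, 46, 46, 46, 53, 57, 84
The 3 values of 36 occupy positions 1–3 → each gets rank 3.
The 3 values of 46 occupy positions 4–6 → each gets rank 6.
Rank 7 → value 53.

53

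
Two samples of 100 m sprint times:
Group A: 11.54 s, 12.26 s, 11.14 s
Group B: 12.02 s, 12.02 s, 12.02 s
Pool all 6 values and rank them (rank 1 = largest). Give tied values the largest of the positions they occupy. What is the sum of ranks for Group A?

12

Sorted (descending): 12.26, 12.02, 12.02, 12.02, 11.54, 11.14
The 3 values of 12.02 occupy positions 2–4 → each gets rank 4.
Group A values → pooled ranks: 11.54→5, 12.26→1, 11.14→6
Rank sum = 5 + 1 + 6 = 12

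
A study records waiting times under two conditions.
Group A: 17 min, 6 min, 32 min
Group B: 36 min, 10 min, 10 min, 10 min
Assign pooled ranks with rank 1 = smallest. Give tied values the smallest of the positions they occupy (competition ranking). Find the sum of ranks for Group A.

Sorted (ascending): 6, 10, 10, 10, 17, 32, 36
The 3 values of 10 occupy positions 2–4 → each gets rank 2.
Group A values → pooled ranks: 17→5, 6→1, 32→6
Rank sum = 5 + 1 + 6 = 12

12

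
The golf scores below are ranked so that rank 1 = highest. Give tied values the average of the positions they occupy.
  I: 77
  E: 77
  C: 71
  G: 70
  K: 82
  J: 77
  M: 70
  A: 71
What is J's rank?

Sorted (descending): 82, 77, 77, 77, 71, 71, 70, 70
The 3 values of 77 occupy positions 2–4 → average rank 3.
The 2 values of 71 occupy positions 5–6 → average rank (5+6)/2 = 5.5.
The 2 values of 70 occupy positions 7–8 → average rank (7+8)/2 = 7.5.
J has value 77 → rank 3.

3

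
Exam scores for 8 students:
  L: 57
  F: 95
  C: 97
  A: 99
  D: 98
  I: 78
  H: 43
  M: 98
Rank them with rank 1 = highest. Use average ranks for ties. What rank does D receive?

Sorted (descending): 99, 98, 98, 97, 95, 78, 57, 43
The 2 values of 98 occupy positions 2–3 → average rank (2+3)/2 = 2.5.
D has value 98 → rank 2.5.

2.5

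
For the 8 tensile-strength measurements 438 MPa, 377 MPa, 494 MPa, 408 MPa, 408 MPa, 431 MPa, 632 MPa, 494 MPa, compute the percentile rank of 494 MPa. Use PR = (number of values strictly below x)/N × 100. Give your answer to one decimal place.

62.5

N = 8.
Strictly below 494: 5. Equal to 494: 2.
PR = 5/8 × 100 = 62.5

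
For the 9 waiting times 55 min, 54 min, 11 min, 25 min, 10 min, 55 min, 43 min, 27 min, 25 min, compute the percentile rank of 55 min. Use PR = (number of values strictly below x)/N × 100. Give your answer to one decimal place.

77.8

N = 9.
Strictly below 55: 7. Equal to 55: 2.
PR = 7/9 × 100 = 77.8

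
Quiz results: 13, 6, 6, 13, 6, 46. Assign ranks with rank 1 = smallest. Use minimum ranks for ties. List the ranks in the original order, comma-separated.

Sorted (ascending): 6, 6, 6, 13, 13, 46
The 3 values of 6 occupy positions 1–3 → each gets rank 1.
The 2 values of 13 occupy positions 4–5 → each gets rank 4.

4, 1, 1, 4, 1, 6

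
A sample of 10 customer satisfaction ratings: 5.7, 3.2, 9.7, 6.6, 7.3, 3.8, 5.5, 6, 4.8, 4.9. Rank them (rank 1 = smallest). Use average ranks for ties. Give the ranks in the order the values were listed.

6, 1, 10, 8, 9, 2, 5, 7, 3, 4

Sorted (ascending): 3.2, 3.8, 4.8, 4.9, 5.5, 5.7, 6, 6.6, 7.3, 9.7
No ties — each value takes its position as its rank.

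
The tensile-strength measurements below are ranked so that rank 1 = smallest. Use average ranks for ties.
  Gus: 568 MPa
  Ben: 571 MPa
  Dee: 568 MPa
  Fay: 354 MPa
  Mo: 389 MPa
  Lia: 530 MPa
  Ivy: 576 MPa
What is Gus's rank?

Sorted (ascending): 354, 389, 530, 568, 568, 571, 576
The 2 values of 568 occupy positions 4–5 → average rank (4+5)/2 = 4.5.
Gus has value 568 MPa → rank 4.5.

4.5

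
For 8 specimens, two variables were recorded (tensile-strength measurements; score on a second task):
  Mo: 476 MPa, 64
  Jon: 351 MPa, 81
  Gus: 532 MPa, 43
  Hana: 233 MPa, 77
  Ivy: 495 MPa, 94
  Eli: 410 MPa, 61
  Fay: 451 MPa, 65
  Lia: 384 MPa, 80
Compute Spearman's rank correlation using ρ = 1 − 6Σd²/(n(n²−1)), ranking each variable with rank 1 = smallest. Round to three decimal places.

-0.357

Ranks of variable 1: 6, 2, 8, 1, 7, 4, 5, 3
Ranks of variable 2: 3, 7, 1, 5, 8, 2, 4, 6
d = r₁ − r₂: 3, -5, 7, -4, -1, 2, 1, -3
d²: 9, 25, 49, 16, 1, 4, 1, 9; Σd² = 114
ρ = 1 − 6·114/(8·63) = 1 − 684/504 = -0.357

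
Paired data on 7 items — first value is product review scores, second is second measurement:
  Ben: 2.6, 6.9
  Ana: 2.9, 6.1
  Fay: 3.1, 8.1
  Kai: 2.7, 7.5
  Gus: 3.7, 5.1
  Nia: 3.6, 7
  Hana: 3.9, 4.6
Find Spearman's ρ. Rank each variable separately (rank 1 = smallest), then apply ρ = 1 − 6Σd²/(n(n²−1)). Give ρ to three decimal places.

-0.536

Ranks of variable 1: 1, 3, 4, 2, 6, 5, 7
Ranks of variable 2: 4, 3, 7, 6, 2, 5, 1
d = r₁ − r₂: -3, 0, -3, -4, 4, 0, 6
d²: 9, 0, 9, 16, 16, 0, 36; Σd² = 86
ρ = 1 − 6·86/(7·48) = 1 − 516/336 = -0.536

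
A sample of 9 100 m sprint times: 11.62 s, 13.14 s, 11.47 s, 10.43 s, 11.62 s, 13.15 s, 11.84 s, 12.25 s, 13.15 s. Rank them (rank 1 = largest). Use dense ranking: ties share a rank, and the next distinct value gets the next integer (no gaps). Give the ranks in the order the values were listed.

5, 2, 6, 7, 5, 1, 4, 3, 1

Sorted (descending): 13.15, 13.15, 13.14, 12.25, 11.84, 11.62, 11.62, 11.47, 10.43
The 2 values of 13.15 share dense rank 1.
The 2 values of 11.62 share dense rank 5.
Remaining distinct values take the next consecutive integers.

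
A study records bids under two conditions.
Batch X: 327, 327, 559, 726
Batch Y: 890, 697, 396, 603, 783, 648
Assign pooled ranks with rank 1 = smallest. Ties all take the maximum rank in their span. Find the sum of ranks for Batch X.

16

Sorted (ascending): 327, 327, 396, 559, 603, 648, 697, 726, 783, 890
The 2 values of 327 occupy positions 1–2 → each gets rank 2.
Batch X values → pooled ranks: 327→2, 327→2, 559→4, 726→8
Rank sum = 2 + 2 + 4 + 8 = 16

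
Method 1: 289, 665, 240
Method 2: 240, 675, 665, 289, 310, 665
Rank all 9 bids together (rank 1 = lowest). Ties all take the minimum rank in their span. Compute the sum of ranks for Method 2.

Sorted (ascending): 240, 240, 289, 289, 310, 665, 665, 665, 675
The 2 values of 240 occupy positions 1–2 → each gets rank 1.
The 2 values of 289 occupy positions 3–4 → each gets rank 3.
The 3 values of 665 occupy positions 6–8 → each gets rank 6.
Method 2 values → pooled ranks: 240→1, 675→9, 665→6, 289→3, 310→5, 665→6
Rank sum = 1 + 9 + 6 + 3 + 5 + 6 = 30

30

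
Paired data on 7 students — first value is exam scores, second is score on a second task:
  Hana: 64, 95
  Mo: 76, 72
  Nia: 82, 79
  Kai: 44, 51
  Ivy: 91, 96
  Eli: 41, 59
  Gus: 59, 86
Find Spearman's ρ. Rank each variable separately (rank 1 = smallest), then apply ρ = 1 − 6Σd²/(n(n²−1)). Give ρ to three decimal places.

0.679

Ranks of variable 1: 4, 5, 6, 2, 7, 1, 3
Ranks of variable 2: 6, 3, 4, 1, 7, 2, 5
d = r₁ − r₂: -2, 2, 2, 1, 0, -1, -2
d²: 4, 4, 4, 1, 0, 1, 4; Σd² = 18
ρ = 1 − 6·18/(7·48) = 1 − 108/336 = 0.679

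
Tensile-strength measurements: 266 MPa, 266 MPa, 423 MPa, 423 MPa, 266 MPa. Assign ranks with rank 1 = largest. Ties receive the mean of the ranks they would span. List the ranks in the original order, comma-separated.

4, 4, 1.5, 1.5, 4

Sorted (descending): 423, 423, 266, 266, 266
The 2 values of 423 occupy positions 1–2 → average rank (1+2)/2 = 1.5.
The 3 values of 266 occupy positions 3–5 → average rank 4.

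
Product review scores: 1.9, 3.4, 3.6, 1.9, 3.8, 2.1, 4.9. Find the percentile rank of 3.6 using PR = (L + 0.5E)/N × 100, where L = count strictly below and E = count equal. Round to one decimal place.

N = 7.
Strictly below 3.6: 4. Equal to 3.6: 1.
PR = (4 + 0.5·1)/7 × 100 = 64.3

64.3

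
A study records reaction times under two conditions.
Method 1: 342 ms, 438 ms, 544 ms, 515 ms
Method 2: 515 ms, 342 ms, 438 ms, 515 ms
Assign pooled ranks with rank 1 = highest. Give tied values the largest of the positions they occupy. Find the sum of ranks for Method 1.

19

Sorted (descending): 544, 515, 515, 515, 438, 438, 342, 342
The 3 values of 515 occupy positions 2–4 → each gets rank 4.
The 2 values of 438 occupy positions 5–6 → each gets rank 6.
The 2 values of 342 occupy positions 7–8 → each gets rank 8.
Method 1 values → pooled ranks: 342→8, 438→6, 544→1, 515→4
Rank sum = 8 + 6 + 1 + 4 = 19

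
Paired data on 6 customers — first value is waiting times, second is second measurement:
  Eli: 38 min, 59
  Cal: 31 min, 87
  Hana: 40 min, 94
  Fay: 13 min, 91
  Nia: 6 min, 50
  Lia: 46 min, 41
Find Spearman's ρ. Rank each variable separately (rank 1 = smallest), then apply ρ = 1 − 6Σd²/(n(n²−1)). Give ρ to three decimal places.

Ranks of variable 1: 4, 3, 5, 2, 1, 6
Ranks of variable 2: 3, 4, 6, 5, 2, 1
d = r₁ − r₂: 1, -1, -1, -3, -1, 5
d²: 1, 1, 1, 9, 1, 25; Σd² = 38
ρ = 1 − 6·38/(6·35) = 1 − 228/210 = -0.086

-0.086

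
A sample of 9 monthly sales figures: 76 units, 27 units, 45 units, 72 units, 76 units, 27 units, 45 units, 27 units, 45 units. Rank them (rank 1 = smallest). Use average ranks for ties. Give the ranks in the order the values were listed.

8.5, 2, 5, 7, 8.5, 2, 5, 2, 5

Sorted (ascending): 27, 27, 27, 45, 45, 45, 72, 76, 76
The 3 values of 27 occupy positions 1–3 → average rank 2.
The 3 values of 45 occupy positions 4–6 → average rank 5.
The 2 values of 76 occupy positions 8–9 → average rank (8+9)/2 = 8.5.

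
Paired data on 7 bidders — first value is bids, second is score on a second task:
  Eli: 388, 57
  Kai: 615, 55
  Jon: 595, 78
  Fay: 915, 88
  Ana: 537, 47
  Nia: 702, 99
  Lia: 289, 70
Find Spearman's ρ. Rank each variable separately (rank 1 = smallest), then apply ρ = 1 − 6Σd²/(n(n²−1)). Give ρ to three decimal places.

Ranks of variable 1: 2, 5, 4, 7, 3, 6, 1
Ranks of variable 2: 3, 2, 5, 6, 1, 7, 4
d = r₁ − r₂: -1, 3, -1, 1, 2, -1, -3
d²: 1, 9, 1, 1, 4, 1, 9; Σd² = 26
ρ = 1 − 6·26/(7·48) = 1 − 156/336 = 0.536

0.536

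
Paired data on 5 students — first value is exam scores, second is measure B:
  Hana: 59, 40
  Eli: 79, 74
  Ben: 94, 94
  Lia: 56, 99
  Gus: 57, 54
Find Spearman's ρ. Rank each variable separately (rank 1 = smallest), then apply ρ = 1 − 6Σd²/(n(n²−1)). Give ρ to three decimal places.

Ranks of variable 1: 3, 4, 5, 1, 2
Ranks of variable 2: 1, 3, 4, 5, 2
d = r₁ − r₂: 2, 1, 1, -4, 0
d²: 4, 1, 1, 16, 0; Σd² = 22
ρ = 1 − 6·22/(5·24) = 1 − 132/120 = -0.100

-0.100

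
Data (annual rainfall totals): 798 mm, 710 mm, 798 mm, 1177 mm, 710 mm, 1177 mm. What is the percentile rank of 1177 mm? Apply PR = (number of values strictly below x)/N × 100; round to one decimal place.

N = 6.
Strictly below 1177: 4. Equal to 1177: 2.
PR = 4/6 × 100 = 66.7

66.7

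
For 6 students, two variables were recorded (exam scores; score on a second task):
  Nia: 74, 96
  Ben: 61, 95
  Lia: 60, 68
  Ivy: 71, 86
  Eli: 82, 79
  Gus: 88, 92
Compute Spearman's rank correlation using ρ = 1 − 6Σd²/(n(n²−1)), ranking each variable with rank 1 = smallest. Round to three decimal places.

0.257

Ranks of variable 1: 4, 2, 1, 3, 5, 6
Ranks of variable 2: 6, 5, 1, 3, 2, 4
d = r₁ − r₂: -2, -3, 0, 0, 3, 2
d²: 4, 9, 0, 0, 9, 4; Σd² = 26
ρ = 1 − 6·26/(6·35) = 1 − 156/210 = 0.257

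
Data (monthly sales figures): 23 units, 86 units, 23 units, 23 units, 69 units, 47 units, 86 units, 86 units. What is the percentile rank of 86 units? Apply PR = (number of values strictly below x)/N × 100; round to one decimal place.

62.5

N = 8.
Strictly below 86: 5. Equal to 86: 3.
PR = 5/8 × 100 = 62.5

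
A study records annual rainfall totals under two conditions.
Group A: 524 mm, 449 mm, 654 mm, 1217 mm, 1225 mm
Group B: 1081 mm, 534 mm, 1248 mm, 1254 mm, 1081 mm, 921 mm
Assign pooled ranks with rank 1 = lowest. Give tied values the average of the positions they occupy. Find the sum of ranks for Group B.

42

Sorted (ascending): 449, 524, 534, 654, 921, 1081, 1081, 1217, 1225, 1248, 1254
The 2 values of 1081 occupy positions 6–7 → average rank (6+7)/2 = 6.5.
Group B values → pooled ranks: 1081→6.5, 534→3, 1248→10, 1254→11, 1081→6.5, 921→5
Rank sum = 6.5 + 3 + 10 + 11 + 6.5 + 5 = 42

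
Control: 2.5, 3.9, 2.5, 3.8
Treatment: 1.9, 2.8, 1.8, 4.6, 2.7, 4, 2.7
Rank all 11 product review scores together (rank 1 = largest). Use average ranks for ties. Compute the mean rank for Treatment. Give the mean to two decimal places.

6.00

Sorted (descending): 4.6, 4, 3.9, 3.8, 2.8, 2.7, 2.7, 2.5, 2.5, 1.9, 1.8
The 2 values of 2.7 occupy positions 6–7 → average rank (6+7)/2 = 6.5.
The 2 values of 2.5 occupy positions 8–9 → average rank (8+9)/2 = 8.5.
Treatment values → pooled ranks: 1.9→10, 2.8→5, 1.8→11, 4.6→1, 2.7→6.5, 4→2, 2.7→6.5
Mean rank = (10 + 5 + 11 + 1 + 6.5 + 2 + 6.5) / 7 = 6.00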